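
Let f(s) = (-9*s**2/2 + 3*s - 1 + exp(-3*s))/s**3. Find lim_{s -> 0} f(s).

-9/2

Direct substitution gives 0/0.
Apply L'Hôpital: lim (-9*s + 3 - 3*e^(-3*s))/(3*s^2), still 0/0.
Apply L'Hôpital: lim (-9 + 9*e^(-3*s))/(6*s), still 0/0.
After 3 applications of L'Hôpital's rule the quotient is (-27*e^(-3*s))/(6); substituting s = 0 gives -9/2.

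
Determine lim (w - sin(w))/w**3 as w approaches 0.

Direct substitution gives 0/0.
Apply L'Hôpital: lim (1 - cos(w))/(3*w^2), still 0/0.
Apply L'Hôpital: lim (sin(w))/(6*w), still 0/0.
After 3 applications of L'Hôpital's rule the quotient is (cos(w))/(6); substituting w = 0 gives 1/6.

1/6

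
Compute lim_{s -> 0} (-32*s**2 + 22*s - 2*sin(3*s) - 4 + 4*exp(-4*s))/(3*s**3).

Substitution gives 0/0 (the numerator vanishes to order 3).
Expand each term to order s^3: the coefficient of s^3 in -2·sin(3s) is 9 and in 4·e^(-4s) is -128/3.
Lower-order terms cancel with the polynomial part, so the numerator is (-101/3)·s^3 + o(s^3), and the limit is (-101/3)/(3) = -101/9.

-101/9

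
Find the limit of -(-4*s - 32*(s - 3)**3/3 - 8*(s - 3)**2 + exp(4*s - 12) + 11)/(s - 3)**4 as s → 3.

Direct substitution gives 0/0.
Apply L'Hôpital: lim (-16*s - 32*(s - 3)^2 + 4*e^(4*s - 12) + 44)/(-4*(s - 3)^3), still 0/0.
Apply L'Hôpital: lim (-64*s + 16*e^(4*s - 12) + 176)/(-12*(s - 3)^2), still 0/0.
Apply L'Hôpital: lim (64*e^(4*s - 12) - 64)/(72 - 24*s), still 0/0.
After 4 applications of L'Hôpital's rule the quotient is (256*e^(4*s - 12))/(-24); substituting s = 3 gives -32/3.

-32/3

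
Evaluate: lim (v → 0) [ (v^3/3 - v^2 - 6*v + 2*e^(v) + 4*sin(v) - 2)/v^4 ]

Substitution gives 0/0; apply L'Hôpital's rule 4 times.
After differentiating numerator and denominator 4 times the quotient is (2*e^(v) + 4*sin(v))/(24); at v = 0 this is 1/12.

1/12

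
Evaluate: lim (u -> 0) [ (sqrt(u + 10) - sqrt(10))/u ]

A 0/0 form; rationalise with √(10 + u) + √10. This collapses the numerator to u, leaving 1/(√(10 + u) + √10) → 1/(2√10) = √(10)/20.

√(10)/20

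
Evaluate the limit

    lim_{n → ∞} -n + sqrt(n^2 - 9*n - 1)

This has the form ∞ − ∞. Multiply and divide by the conjugate √(n^2 - 9*n - 1) + n.
That gives (-9n - 1) / (√(n^2 - 9*n - 1) + n).
Divide numerator and denominator by n: the limit is -9/(2·1) = -9/2.

-9/2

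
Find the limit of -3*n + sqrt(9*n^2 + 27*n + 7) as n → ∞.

9/2

This has the form ∞ − ∞. Multiply and divide by the conjugate √(9*n^2 + 27*n + 7) + 3n.
That gives (27n + 7) / (√(9*n^2 + 27*n + 7) + 3n).
Divide numerator and denominator by n: the limit is 27/(2·3) = 9/2.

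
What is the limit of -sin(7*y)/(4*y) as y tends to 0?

-7/4

Substitution gives 0/0.
Write it as (7/(-4))·sin(7y)/(7y); since sin(u)/u → 1, the limit is -7/4.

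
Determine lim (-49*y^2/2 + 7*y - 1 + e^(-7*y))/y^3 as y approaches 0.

Direct substitution gives 0/0.
Apply L'Hôpital: lim (-49*y + 7 - 7*e^(-7*y))/(3*y^2), still 0/0.
Apply L'Hôpital: lim (-49 + 49*e^(-7*y))/(6*y), still 0/0.
After 3 applications of L'Hôpital's rule the quotient is (-343*e^(-7*y))/(6); substituting y = 0 gives -343/6.

-343/6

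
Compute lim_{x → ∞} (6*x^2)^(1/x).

Base → ∞ and exponent → 0: an ∞^0 form.
Take logs: (1/x)·ln(6·x^2) = (ln 6 + 2·ln x)/x → 0.
So the limit is e^0 = 1.

1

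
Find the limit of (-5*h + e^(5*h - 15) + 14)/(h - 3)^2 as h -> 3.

25/2

Direct substitution gives 0/0.
Apply L'Hôpital: lim (5*e^(5*h - 15) - 5)/(2*h - 6), still 0/0.
After 2 applications of L'Hôpital's rule the quotient is (25*e^(5*h - 15))/(2); substituting h = 3 gives 25/2.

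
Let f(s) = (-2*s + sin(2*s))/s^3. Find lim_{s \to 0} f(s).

-4/3

Direct substitution gives 0/0.
Apply L'Hôpital: lim (2*cos(2*s) - 2)/(3*s^2), still 0/0.
Apply L'Hôpital: lim (-4*sin(2*s))/(6*s), still 0/0.
After 3 applications of L'Hôpital's rule the quotient is (-8*cos(2*s))/(6); substituting s = 0 gives -4/3.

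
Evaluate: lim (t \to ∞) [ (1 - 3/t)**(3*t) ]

Let L be the limit and take ln: ln L = lim (3t)·ln(1 - 3/t) = lim (3t)·(-3/t + O(1/t²)) = -9.
Hence L = e^(-9).

e^(-9)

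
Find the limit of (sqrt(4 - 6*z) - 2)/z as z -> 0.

A 0/0 form; rationalise with √(4 - 6z) + √4. This collapses the numerator to -6z, leaving -6/(√(4 - 6z) + √4) → -6/(2√4) = -3/2.

-3/2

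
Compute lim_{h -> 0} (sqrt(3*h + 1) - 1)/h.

A 0/0 form; rationalise with √(1 + 3h) + √1. This collapses the numerator to 3h, leaving 3/(√(1 + 3h) + √1) → 3/(2√1) = 3/2.

3/2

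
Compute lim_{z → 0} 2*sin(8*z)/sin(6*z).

8/3

Substitution gives 0/0.
Divide numerator and denominator by z: sin(8z)/z → 8 and sin(6z)/z → 6, so the limit is 2·8/6 = 8/3.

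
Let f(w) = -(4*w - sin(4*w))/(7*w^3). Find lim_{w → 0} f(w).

-32/21

Direct substitution gives 0/0.
Apply L'Hôpital: lim (4 - 4*cos(4*w))/(-21*w^2), still 0/0.
Apply L'Hôpital: lim (16*sin(4*w))/(-42*w), still 0/0.
After 3 applications of L'Hôpital's rule the quotient is (64*cos(4*w))/(-42); substituting w = 0 gives -32/21.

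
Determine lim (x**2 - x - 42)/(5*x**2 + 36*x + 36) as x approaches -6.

13/24

Since x = -6 makes numerator and denominator zero, (x + 6) divides both.
Cancelling it gives (x - 7)/(5*x + 6); now plug in x = -6 to get 13/24.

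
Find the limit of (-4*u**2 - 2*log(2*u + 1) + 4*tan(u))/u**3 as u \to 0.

Substitution gives 0/0; apply L'Hôpital's rule 3 times.
After differentiating numerator and denominator 3 times the quotient is (24*tan(u)^2/cos(u)^2 + 8/cos(u)^2 - 32/(2*u + 1)^3)/(6); at u = 0 this is -4.

-4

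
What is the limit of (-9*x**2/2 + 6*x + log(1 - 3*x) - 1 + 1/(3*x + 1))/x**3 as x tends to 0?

Substitution gives 0/0; apply L'Hôpital's rule 3 times.
After differentiating numerator and denominator 3 times the quotient is (-162/(3*x + 1)^4 + 54/(3*x - 1)^3)/(6); at x = 0 this is -36.

-36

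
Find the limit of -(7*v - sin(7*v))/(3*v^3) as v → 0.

Direct substitution gives 0/0.
Apply L'Hôpital: lim (7 - 7*cos(7*v))/(-9*v^2), still 0/0.
Apply L'Hôpital: lim (49*sin(7*v))/(-18*v), still 0/0.
After 3 applications of L'Hôpital's rule the quotient is (343*cos(7*v))/(-18); substituting v = 0 gives -343/18.

-343/18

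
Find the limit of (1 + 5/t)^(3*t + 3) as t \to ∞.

The base → 1 and the exponent → ∞: a 1^∞ form.
Take logarithms: (3t + 3)·ln(1 + 5/t). Since ln(1+u) ~ u for small u, this behaves like (3t)·(5/t) → 15.
So the limit is e^(15).

e^(15)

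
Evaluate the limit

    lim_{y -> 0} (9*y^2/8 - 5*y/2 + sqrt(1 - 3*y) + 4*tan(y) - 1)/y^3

Substitution gives 0/0 (the numerator vanishes to order 3).
Expand each term to order y^3: the coefficient of y^3 in 4·tan(y) is 4/3 and in √(1 - 3y) is -27/16.
Lower-order terms cancel with the polynomial part, so the numerator is (-17/48)·y^3 + o(y^3), and the limit is (-17/48)/(1) = -17/48.

-17/48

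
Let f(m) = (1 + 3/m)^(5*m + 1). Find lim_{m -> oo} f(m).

e^(15)

Let L be the limit and take ln: ln L = lim (5m + 1)·ln(1 + 3/m) = lim (5m + 1)·(3/m + O(1/m²)) = 15.
Hence L = e^(15).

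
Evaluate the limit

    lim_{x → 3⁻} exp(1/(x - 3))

0

As x → 3⁻, 1/(x - 3) → −∞, so e^(1/(x - 3)) → 0.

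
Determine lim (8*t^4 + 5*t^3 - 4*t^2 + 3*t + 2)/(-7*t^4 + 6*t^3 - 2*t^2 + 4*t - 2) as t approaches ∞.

Numerator and denominator both have degree 4.
Dividing every term by t^4, all lower-order terms vanish and the limit is the ratio of leading coefficients, 8/(-7) = -8/7.

-8/7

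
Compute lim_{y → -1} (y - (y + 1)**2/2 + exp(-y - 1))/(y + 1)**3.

-1/6

Direct substitution gives 0/0.
Apply L'Hôpital: lim (-y - e^(-y - 1))/(3*(y + 1)^2), still 0/0.
Apply L'Hôpital: lim (e^(-y - 1) - 1)/(6*y + 6), still 0/0.
After 3 applications of L'Hôpital's rule the quotient is (-e^(-y - 1))/(6); substituting y = -1 gives -1/6.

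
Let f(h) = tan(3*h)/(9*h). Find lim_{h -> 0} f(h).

Substitution gives 0/0.
Since tan(u)/u → 1 as u → 0, tan(3h)/(3h) → 1 and the limit is 3/9 = 1/3.

1/3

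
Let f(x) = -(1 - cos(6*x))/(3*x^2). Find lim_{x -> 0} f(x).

-6

Substitution gives 0/0.
Use (1 − cos u)/u² → 1/2 with u = 6x: the limit is 6²/(2·(-3)) = -6.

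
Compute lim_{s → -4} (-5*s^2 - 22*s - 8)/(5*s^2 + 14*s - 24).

Direct substitution gives 0/0, so factor. Both numerator and denominator have (s + 4) as a factor.
After cancelling, the expression reduces to (-5*s - 2)/(5*s - 6).
Substituting s = -4 gives -9/13.

-9/13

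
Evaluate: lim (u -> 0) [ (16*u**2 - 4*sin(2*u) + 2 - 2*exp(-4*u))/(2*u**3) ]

Substitution gives 0/0; apply L'Hôpital's rule 3 times.
After differentiating numerator and denominator 3 times the quotient is (32*cos(2*u) + 128*e^(-4*u))/(12); at u = 0 this is 40/3.

40/3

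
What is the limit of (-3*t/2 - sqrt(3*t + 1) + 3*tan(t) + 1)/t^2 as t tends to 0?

Substitution gives 0/0 (the numerator vanishes to order 2).
Expand each term to order t^2: the coefficient of t^2 in −√(1 + 3t) is 9/8 and in 3·tan(t) is 0.
Lower-order terms cancel with the polynomial part, so the numerator is (9/8)·t^2 + o(t^2), and the limit is (9/8)/(1) = 9/8.

9/8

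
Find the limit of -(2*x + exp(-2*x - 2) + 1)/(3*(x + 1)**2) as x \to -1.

-2/3

Direct substitution gives 0/0.
Apply L'Hôpital: lim (2 - 2*e^(-2*x - 2))/(-6*x - 6), still 0/0.
After 2 applications of L'Hôpital's rule the quotient is (4*e^(-2*x - 2))/(-6); substituting x = -1 gives -2/3.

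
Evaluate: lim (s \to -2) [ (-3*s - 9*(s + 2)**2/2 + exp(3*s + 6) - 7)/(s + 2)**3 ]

9/2

Direct substitution gives 0/0.
Apply L'Hôpital: lim (-9*s + 3*e^(3*s + 6) - 21)/(3*(s + 2)^2), still 0/0.
Apply L'Hôpital: lim (9*e^(3*s + 6) - 9)/(6*s + 12), still 0/0.
After 3 applications of L'Hôpital's rule the quotient is (27*e^(3*s + 6))/(6); substituting s = -2 gives 9/2.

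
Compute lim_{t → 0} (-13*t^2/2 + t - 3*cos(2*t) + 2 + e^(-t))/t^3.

-1/6

Substitution gives 0/0; apply L'Hôpital's rule 3 times.
After differentiating numerator and denominator 3 times the quotient is (-24*sin(2*t) - e^(-t))/(6); at t = 0 this is -1/6.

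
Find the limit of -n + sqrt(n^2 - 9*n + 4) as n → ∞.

-9/2

This has the form ∞ − ∞. Multiply and divide by the conjugate √(n^2 - 9*n + 4) + n.
That gives (-9n + 4) / (√(n^2 - 9*n + 4) + n).
Divide numerator and denominator by n: the limit is -9/(2·1) = -9/2.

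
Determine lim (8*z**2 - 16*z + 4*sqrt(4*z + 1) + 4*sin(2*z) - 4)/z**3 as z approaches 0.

Substitution gives 0/0 (the numerator vanishes to order 3).
Expand each term to order z^3: the coefficient of z^3 in 4·sin(2z) is -16/3 and in 4·√(1 + 4z) is 16.
Lower-order terms cancel with the polynomial part, so the numerator is (32/3)·z^3 + o(z^3), and the limit is (32/3)/(1) = 32/3.

32/3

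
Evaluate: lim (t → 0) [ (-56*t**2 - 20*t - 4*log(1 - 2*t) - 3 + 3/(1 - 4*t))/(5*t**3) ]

608/15

Substitution gives 0/0; apply L'Hôpital's rule 3 times.
After differentiating numerator and denominator 3 times the quotient is (1152/(4*t - 1)^4 - 64/(2*t - 1)^3)/(30); at t = 0 this is 608/15.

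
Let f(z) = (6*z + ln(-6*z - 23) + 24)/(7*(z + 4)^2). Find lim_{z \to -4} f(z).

Direct substitution gives 0/0.
Apply L'Hôpital: lim (6 - 6/(-6*z - 23))/(14*z + 56), still 0/0.
After 2 applications of L'Hôpital's rule the quotient is (-36/(-6*z - 23)^2)/(14); substituting z = -4 gives -18/7.

-18/7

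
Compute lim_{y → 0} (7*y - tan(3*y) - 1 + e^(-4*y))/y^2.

Substitution gives 0/0 (the numerator vanishes to order 2).
Expand each term to order y^2: the coefficient of y^2 in e^(-4y) is 8 and in −tan(3y) is 0.
Lower-order terms cancel with the polynomial part, so the numerator is (8)·y^2 + o(y^2), and the limit is (8)/(1) = 8.

8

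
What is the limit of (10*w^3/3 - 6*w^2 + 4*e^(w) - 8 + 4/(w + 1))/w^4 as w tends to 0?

Substitution gives 0/0 (the numerator vanishes to order 4).
Expand each term to order w^4: the coefficient of w^4 in 4·1/(1 + w) is 4 and in 4·e^(w) is 1/6.
Lower-order terms cancel with the polynomial part, so the numerator is (25/6)·w^4 + o(w^4), and the limit is (25/6)/(1) = 25/6.

25/6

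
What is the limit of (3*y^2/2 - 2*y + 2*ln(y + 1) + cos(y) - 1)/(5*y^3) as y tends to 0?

Substitution gives 0/0 (the numerator vanishes to order 3).
Expand each term to order y^3: the coefficient of y^3 in cos(y) is 0 and in 2·ln(1 + y) is 2/3.
Lower-order terms cancel with the polynomial part, so the numerator is (2/3)·y^3 + o(y^3), and the limit is (2/3)/(5) = 2/15.

2/15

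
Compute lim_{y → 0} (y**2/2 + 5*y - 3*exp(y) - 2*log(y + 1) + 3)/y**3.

-7/6

Substitution gives 0/0 (the numerator vanishes to order 3).
Expand each term to order y^3: the coefficient of y^3 in -3·e^(y) is -1/2 and in -2·ln(1 + y) is -2/3.
Lower-order terms cancel with the polynomial part, so the numerator is (-7/6)·y^3 + o(y^3), and the limit is (-7/6)/(1) = -7/6.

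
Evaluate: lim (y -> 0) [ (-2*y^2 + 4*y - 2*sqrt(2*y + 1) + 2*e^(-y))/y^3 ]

Substitution gives 0/0; apply L'Hôpital's rule 3 times.
After differentiating numerator and denominator 3 times the quotient is (-2*e^(-y) - 6/(2*y + 1)^(5/2))/(6); at y = 0 this is -4/3.

-4/3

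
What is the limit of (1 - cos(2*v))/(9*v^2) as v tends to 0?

2/9

Substitution gives 0/0.
Use (1 − cos u)/u² → 1/2 with u = 2v: the limit is 2²/(2·9) = 2/9.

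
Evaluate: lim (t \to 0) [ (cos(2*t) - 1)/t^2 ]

Direct substitution gives 0/0.
Apply L'Hôpital: lim (-2*sin(2*t))/(2*t), still 0/0.
After 2 applications of L'Hôpital's rule the quotient is (-4*cos(2*t))/(2); substituting t = 0 gives -2.

-2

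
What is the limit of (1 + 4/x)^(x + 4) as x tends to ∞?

e^(4)

The base → 1 and the exponent → ∞: a 1^∞ form.
Take logarithms: (x + 4)·ln(1 + 4/x). Since ln(1+u) ~ u for small u, this behaves like (x)·(4/x) → 4.
So the limit is e^(4).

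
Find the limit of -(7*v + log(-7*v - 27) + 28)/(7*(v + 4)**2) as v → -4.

Direct substitution gives 0/0.
Apply L'Hôpital: lim (7 - 7/(-7*v - 27))/(-14*v - 56), still 0/0.
After 2 applications of L'Hôpital's rule the quotient is (-49/(-7*v - 27)^2)/(-14); substituting v = -4 gives 7/2.

7/2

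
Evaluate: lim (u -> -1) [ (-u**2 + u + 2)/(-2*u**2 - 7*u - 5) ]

Since u = -1 makes numerator and denominator zero, (u + 1) divides both.
Cancelling it gives (2 - u)/(-2*u - 5); now plug in u = -1 to get -1.

-1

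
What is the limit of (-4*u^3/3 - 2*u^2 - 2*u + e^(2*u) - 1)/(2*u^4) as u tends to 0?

1/3

Direct substitution gives 0/0.
Apply L'Hôpital: lim (-4*u^2 - 4*u + 2*e^(2*u) - 2)/(8*u^3), still 0/0.
Apply L'Hôpital: lim (-8*u + 4*e^(2*u) - 4)/(24*u^2), still 0/0.
Apply L'Hôpital: lim (8*e^(2*u) - 8)/(48*u), still 0/0.
After 4 applications of L'Hôpital's rule the quotient is (16*e^(2*u))/(48); substituting u = 0 gives 1/3.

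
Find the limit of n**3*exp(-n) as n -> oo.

Write as n^3/e^{1n}, an ∞/∞ form.
Exponential growth dominates any polynomial, so repeated L'Hôpital (or the standard result) gives 0.

0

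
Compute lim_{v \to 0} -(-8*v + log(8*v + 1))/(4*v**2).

Direct substitution gives 0/0.
Apply L'Hôpital: lim (-8 + 8/(8*v + 1))/(-8*v), still 0/0.
After 2 applications of L'Hôpital's rule the quotient is (-64/(8*v + 1)^2)/(-8); substituting v = 0 gives 8.

8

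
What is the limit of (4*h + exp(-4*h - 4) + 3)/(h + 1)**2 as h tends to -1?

Direct substitution gives 0/0.
Apply L'Hôpital: lim (4 - 4*e^(-4*h - 4))/(2*h + 2), still 0/0.
After 2 applications of L'Hôpital's rule the quotient is (16*e^(-4*h - 4))/(2); substituting h = -1 gives 8.

8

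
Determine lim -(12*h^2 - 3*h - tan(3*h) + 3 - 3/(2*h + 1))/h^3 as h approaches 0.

Substitution gives 0/0; apply L'Hôpital's rule 3 times.
After differentiating numerator and denominator 3 times the quotient is (18*(12*(2*h + 1)^4*(cos(6*h) - 2)/(cos(6*h) + 1)^2 + 8)/(2*h + 1)^4)/(-6); at h = 0 this is -15.

-15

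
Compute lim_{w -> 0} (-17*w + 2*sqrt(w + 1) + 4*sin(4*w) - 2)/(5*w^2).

-1/20

Substitution gives 0/0; apply L'Hôpital's rule 2 times.
After differentiating numerator and denominator 2 times the quotient is (-64*sin(4*w) - 1/(2*(w + 1)^(3/2)))/(10); at w = 0 this is -1/20.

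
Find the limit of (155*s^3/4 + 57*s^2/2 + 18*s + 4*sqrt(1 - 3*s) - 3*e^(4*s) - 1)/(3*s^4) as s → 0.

-1429/96

Substitution gives 0/0; apply L'Hôpital's rule 4 times.
After differentiating numerator and denominator 4 times the quotient is (-768*e^(4*s) - 1215/(4*(1 - 3*s)^(7/2)))/(72); at s = 0 this is -1429/96.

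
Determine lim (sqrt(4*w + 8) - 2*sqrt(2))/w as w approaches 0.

Substitution gives 0/0. Multiply numerator and denominator by the conjugate √(8 + 4w) + √8.
The numerator becomes (8 + 4w) − 8 = 4w, so the expression simplifies to 4/(√(8 + 4w) + √8).
Letting w → 0 gives 4/(2√8) = √(2)/2.

√(2)/2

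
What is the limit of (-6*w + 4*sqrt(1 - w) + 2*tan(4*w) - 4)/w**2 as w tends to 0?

Substitution gives 0/0 (the numerator vanishes to order 2).
Expand each term to order w^2: the coefficient of w^2 in 2·tan(4w) is 0 and in 4·√(1 - w) is -1/2.
Lower-order terms cancel with the polynomial part, so the numerator is (-1/2)·w^2 + o(w^2), and the limit is (-1/2)/(1) = -1/2.

-1/2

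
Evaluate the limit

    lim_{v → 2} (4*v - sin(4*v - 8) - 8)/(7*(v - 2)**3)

32/21

Direct substitution gives 0/0.
Apply L'Hôpital: lim (4 - 4*cos(4*v - 8))/(21*(v - 2)^2), still 0/0.
Apply L'Hôpital: lim (16*sin(4*v - 8))/(42*v - 84), still 0/0.
After 3 applications of L'Hôpital's rule the quotient is (64*cos(4*v - 8))/(42); substituting v = 2 gives 32/21.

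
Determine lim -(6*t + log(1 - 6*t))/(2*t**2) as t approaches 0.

9

Direct substitution gives 0/0.
Apply L'Hôpital: lim (6 - 6/(1 - 6*t))/(-4*t), still 0/0.
After 2 applications of L'Hôpital's rule the quotient is (-36/(1 - 6*t)^2)/(-4); substituting t = 0 gives 9.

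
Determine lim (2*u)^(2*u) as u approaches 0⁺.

1

Base → 0⁺ and exponent → 0⁺: a 0^0 form.
Take logs: 2u·ln(2u). This is 0·(−∞); rewriting as ln(2u)/(1/(2u)) and applying L'Hôpital gives 0.
Hence the limit is e^0 = 1.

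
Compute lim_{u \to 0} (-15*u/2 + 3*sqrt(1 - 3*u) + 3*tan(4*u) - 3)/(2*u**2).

Substitution gives 0/0 (the numerator vanishes to order 2).
Expand each term to order u^2: the coefficient of u^2 in 3·√(1 - 3u) is -27/8 and in 3·tan(4u) is 0.
Lower-order terms cancel with the polynomial part, so the numerator is (-27/8)·u^2 + o(u^2), and the limit is (-27/8)/(2) = -27/16.

-27/16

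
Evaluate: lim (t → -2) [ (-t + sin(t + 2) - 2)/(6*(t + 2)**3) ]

Direct substitution gives 0/0.
Apply L'Hôpital: lim (cos(t + 2) - 1)/(18*(t + 2)^2), still 0/0.
Apply L'Hôpital: lim (-sin(t + 2))/(36*t + 72), still 0/0.
After 3 applications of L'Hôpital's rule the quotient is (-cos(t + 2))/(36); substituting t = -2 gives -1/36.

-1/36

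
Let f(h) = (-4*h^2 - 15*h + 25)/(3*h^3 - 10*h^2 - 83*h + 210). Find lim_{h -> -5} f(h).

Direct substitution gives 0/0, so factor. Both numerator and denominator have (h + 5) as a factor.
After cancelling, the expression reduces to (5 - 4*h)/(3*h^2 - 25*h + 42).
Substituting h = -5 gives 25/242.

25/242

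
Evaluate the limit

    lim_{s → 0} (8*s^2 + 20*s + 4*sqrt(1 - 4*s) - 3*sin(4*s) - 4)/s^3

Substitution gives 0/0 (the numerator vanishes to order 3).
Expand each term to order s^3: the coefficient of s^3 in 4·√(1 - 4s) is -16 and in -3·sin(4s) is 32.
Lower-order terms cancel with the polynomial part, so the numerator is (16)·s^3 + o(s^3), and the limit is (16)/(1) = 16.

16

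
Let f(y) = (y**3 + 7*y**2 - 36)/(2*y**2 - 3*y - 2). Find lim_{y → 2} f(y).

8

At y = 2 both the top and bottom vanish — a removable singularity. Factoring out (y - 2) from each leaves (y^2 + 9*y + 18)/(2*y + 1), which at y = 2 equals 8.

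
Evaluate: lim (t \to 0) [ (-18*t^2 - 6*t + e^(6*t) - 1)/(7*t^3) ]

36/7

Direct substitution gives 0/0.
Apply L'Hôpital: lim (-36*t + 6*e^(6*t) - 6)/(21*t^2), still 0/0.
Apply L'Hôpital: lim (36*e^(6*t) - 36)/(42*t), still 0/0.
After 3 applications of L'Hôpital's rule the quotient is (216*e^(6*t))/(42); substituting t = 0 gives 36/7.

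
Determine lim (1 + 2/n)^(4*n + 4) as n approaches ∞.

Let L be the limit and take ln: ln L = lim (4n + 4)·ln(1 + 2/n) = lim (4n + 4)·(2/n + O(1/n²)) = 8.
Hence L = e^(8).

e^(8)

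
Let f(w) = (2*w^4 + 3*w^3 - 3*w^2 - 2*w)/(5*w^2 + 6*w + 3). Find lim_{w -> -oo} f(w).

∞

The numerator has higher degree (4 > 2); the quotient behaves like (2/(5))·w^2 for large |w|.
As w → −∞ this diverges to ∞.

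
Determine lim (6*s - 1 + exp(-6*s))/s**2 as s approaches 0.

18

Direct substitution gives 0/0.
Apply L'Hôpital: lim (6 - 6*e^(-6*s))/(2*s), still 0/0.
After 2 applications of L'Hôpital's rule the quotient is (36*e^(-6*s))/(2); substituting s = 0 gives 18.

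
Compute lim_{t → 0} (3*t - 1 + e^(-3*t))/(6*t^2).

Direct substitution gives 0/0.
Apply L'Hôpital: lim (3 - 3*e^(-3*t))/(12*t), still 0/0.
After 2 applications of L'Hôpital's rule the quotient is (9*e^(-3*t))/(12); substituting t = 0 gives 3/4.

3/4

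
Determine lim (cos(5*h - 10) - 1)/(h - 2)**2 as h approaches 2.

-25/2

Direct substitution gives 0/0.
Apply L'Hôpital: lim (-5*sin(5*h - 10))/(2*h - 4), still 0/0.
After 2 applications of L'Hôpital's rule the quotient is (-25*cos(5*h - 10))/(2); substituting h = 2 gives -25/2.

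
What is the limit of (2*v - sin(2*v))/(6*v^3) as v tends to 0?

2/9

Direct substitution gives 0/0.
Apply L'Hôpital: lim (2 - 2*cos(2*v))/(18*v^2), still 0/0.
Apply L'Hôpital: lim (4*sin(2*v))/(36*v), still 0/0.
After 3 applications of L'Hôpital's rule the quotient is (8*cos(2*v))/(36); substituting v = 0 gives 2/9.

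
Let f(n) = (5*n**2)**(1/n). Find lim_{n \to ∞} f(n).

1

Base → ∞ and exponent → 0: an ∞^0 form.
Take logs: (1/n)·ln(5·n^2) = (ln 5 + 2·ln n)/n → 0.
So the limit is e^0 = 1.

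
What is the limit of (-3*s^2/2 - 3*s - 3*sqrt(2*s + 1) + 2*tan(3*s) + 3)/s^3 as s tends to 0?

33/2

Substitution gives 0/0 (the numerator vanishes to order 3).
Expand each term to order s^3: the coefficient of s^3 in 2·tan(3s) is 18 and in -3·√(1 + 2s) is -3/2.
Lower-order terms cancel with the polynomial part, so the numerator is (33/2)·s^3 + o(s^3), and the limit is (33/2)/(1) = 33/2.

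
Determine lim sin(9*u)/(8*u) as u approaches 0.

9/8

Substitution gives 0/0.
Write it as (9/8)·sin(9u)/(9u); since sin(θ)/θ → 1, the limit is 9/8.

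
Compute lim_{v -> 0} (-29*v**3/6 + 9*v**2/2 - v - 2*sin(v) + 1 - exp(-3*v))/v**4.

-27/8

Substitution gives 0/0 (the numerator vanishes to order 4).
Expand each term to order v^4: the coefficient of v^4 in -2·sin(v) is 0 and in −e^(-3v) is -27/8.
Lower-order terms cancel with the polynomial part, so the numerator is (-27/8)·v^4 + o(v^4), and the limit is (-27/8)/(1) = -27/8.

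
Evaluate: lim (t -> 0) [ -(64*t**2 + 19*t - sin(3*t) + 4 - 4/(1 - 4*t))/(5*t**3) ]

503/10

Substitution gives 0/0 (the numerator vanishes to order 3).
Expand each term to order t^3: the coefficient of t^3 in −sin(3t) is 9/2 and in -4·1/(1 - 4t) is -256.
Lower-order terms cancel with the polynomial part, so the numerator is (-503/2)·t^3 + o(t^3), and the limit is (-503/2)/(-5) = 503/10.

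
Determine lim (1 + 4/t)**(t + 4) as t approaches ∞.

e^(4)

Let L be the limit and take ln: ln L = lim (t + 4)·ln(1 + 4/t) = lim (t + 4)·(4/t + O(1/t²)) = 4.
Hence L = e^(4).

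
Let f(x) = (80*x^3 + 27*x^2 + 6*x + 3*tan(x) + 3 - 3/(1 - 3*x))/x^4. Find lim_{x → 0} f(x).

-243

Substitution gives 0/0; apply L'Hôpital's rule 4 times.
After differentiating numerator and denominator 4 times the quotient is (72*tan(x)^3/cos(x)^2 + 48*tan(x)/cos(x)^2 + 5832/(3*x - 1)^5)/(24); at x = 0 this is -243.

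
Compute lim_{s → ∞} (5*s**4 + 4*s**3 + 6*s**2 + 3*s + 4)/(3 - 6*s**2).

-∞

The numerator has higher degree (4 > 2); the quotient behaves like (5/(-6))·s^2 for large |s|.
As s → +∞ this diverges to -∞.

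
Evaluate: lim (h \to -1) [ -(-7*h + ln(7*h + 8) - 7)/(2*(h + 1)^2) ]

Direct substitution gives 0/0.
Apply L'Hôpital: lim (-7 + 7/(7*h + 8))/(-4*h - 4), still 0/0.
After 2 applications of L'Hôpital's rule the quotient is (-49/(7*h + 8)^2)/(-4); substituting h = -1 gives 49/4.

49/4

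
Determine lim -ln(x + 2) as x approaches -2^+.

As x → -2⁺, x + 2 → 0⁺ and ln(x + 2) → −∞.
Multiplying by -1 gives ∞.

∞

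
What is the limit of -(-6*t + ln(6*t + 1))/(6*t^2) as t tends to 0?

Direct substitution gives 0/0.
Apply L'Hôpital: lim (-6 + 6/(6*t + 1))/(-12*t), still 0/0.
After 2 applications of L'Hôpital's rule the quotient is (-36/(6*t + 1)^2)/(-12); substituting t = 0 gives 3.

3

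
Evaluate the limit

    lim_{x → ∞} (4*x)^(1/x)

Base → ∞ and exponent → 0: an ∞^0 form.
Take logs: (1/x)·ln(4·x^1) = (ln 4 + 1·ln x)/x → 0.
So the limit is e^0 = 1.

1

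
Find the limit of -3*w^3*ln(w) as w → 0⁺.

0

This is a 0·(−∞) form. Rewrite as -3·ln(w) / w^(−3) and apply L'Hôpital:
the derivative quotient is -3·(1/w) / (−3·w^(−4)) = (3/3)·w^3 → 0.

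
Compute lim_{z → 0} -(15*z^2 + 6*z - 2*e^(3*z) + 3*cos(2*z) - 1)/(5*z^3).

9/5

Substitution gives 0/0; apply L'Hôpital's rule 3 times.
After differentiating numerator and denominator 3 times the quotient is (-54*e^(3*z) + 24*sin(2*z))/(-30); at z = 0 this is 9/5.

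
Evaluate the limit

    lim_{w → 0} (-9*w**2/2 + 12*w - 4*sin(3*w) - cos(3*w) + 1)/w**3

18

Substitution gives 0/0; apply L'Hôpital's rule 3 times.
After differentiating numerator and denominator 3 times the quotient is (-27*sin(3*w) + 108*cos(3*w))/(6); at w = 0 this is 18.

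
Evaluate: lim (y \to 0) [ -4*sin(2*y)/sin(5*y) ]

-8/5

Substitution gives 0/0.
Divide numerator and denominator by y: sin(2y)/y → 2 and sin(5y)/y → 5, so the limit is -4·2/5 = -8/5.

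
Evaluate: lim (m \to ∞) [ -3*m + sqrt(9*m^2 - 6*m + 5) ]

An ∞ − ∞ form. Rationalising with the conjugate, the difference becomes (-6m + 5) / (√(9*m^2 - 6*m + 5) + 3m).
For large m the denominator behaves like 2·3m, so the quotient tends to -6/6 = -1.

-1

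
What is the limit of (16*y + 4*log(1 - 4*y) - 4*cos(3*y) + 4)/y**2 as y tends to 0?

Substitution gives 0/0; apply L'Hôpital's rule 2 times.
After differentiating numerator and denominator 2 times the quotient is (36*cos(3*y) - 64/(4*y - 1)^2)/(2); at y = 0 this is -14.

-14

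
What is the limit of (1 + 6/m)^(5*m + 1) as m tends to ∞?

The base → 1 and the exponent → ∞: a 1^∞ form.
Take logarithms: (5m + 1)·ln(1 + 6/m). Since ln(1+u) ~ u for small u, this behaves like (5m)·(6/m) → 30.
So the limit is e^(30).

e^(30)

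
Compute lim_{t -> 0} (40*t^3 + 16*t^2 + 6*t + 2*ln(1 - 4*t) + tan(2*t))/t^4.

Substitution gives 0/0 (the numerator vanishes to order 4).
Expand each term to order t^4: the coefficient of t^4 in tan(2t) is 0 and in 2·ln(1 - 4t) is -128.
Lower-order terms cancel with the polynomial part, so the numerator is (-128)·t^4 + o(t^4), and the limit is (-128)/(1) = -128.

-128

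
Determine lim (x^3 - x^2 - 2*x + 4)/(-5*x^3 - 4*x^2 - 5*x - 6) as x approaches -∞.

Numerator and denominator both have degree 3.
Dividing every term by x^3, all lower-order terms vanish and the limit is the ratio of leading coefficients, 1/(-5) = -1/5.

-1/5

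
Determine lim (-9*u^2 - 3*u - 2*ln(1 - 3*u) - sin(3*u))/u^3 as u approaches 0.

45/2

Substitution gives 0/0 (the numerator vanishes to order 3).
Expand each term to order u^3: the coefficient of u^3 in -2·ln(1 - 3u) is 18 and in −sin(3u) is 9/2.
Lower-order terms cancel with the polynomial part, so the numerator is (45/2)·u^3 + o(u^3), and the limit is (45/2)/(1) = 45/2.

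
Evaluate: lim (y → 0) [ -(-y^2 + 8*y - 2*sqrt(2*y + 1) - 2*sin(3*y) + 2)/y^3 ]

-8

Substitution gives 0/0; apply L'Hôpital's rule 3 times.
After differentiating numerator and denominator 3 times the quotient is (54*cos(3*y) - 6/(2*y + 1)^(5/2))/(-6); at y = 0 this is -8.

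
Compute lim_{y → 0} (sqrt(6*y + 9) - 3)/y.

1

A 0/0 form; rationalise with √(9 + 6y) + √9. This collapses the numerator to 6y, leaving 6/(√(9 + 6y) + √9) → 6/(2√9) = 1.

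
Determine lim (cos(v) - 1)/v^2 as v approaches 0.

Direct substitution gives 0/0.
Apply L'Hôpital: lim (-sin(v))/(2*v), still 0/0.
After 2 applications of L'Hôpital's rule the quotient is (-cos(v))/(2); substituting v = 0 gives -1/2.

-1/2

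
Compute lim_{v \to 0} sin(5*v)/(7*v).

Substitution gives 0/0.
Write it as (5/7)·sin(5v)/(5v); since sin(u)/u → 1, the limit is 5/7.

5/7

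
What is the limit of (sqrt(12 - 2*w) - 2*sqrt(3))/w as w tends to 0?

A 0/0 form; rationalise with √(12 - 2w) + √12. This collapses the numerator to -2w, leaving -2/(√(12 - 2w) + √12) → -2/(2√12) = -√(3)/6.

-√(3)/6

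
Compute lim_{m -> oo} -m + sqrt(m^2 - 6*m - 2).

This has the form ∞ − ∞. Multiply and divide by the conjugate √(m^2 - 6*m - 2) + m.
That gives (-6m - 2) / (√(m^2 - 6*m - 2) + m).
Divide numerator and denominator by m: the limit is -6/(2·1) = -3.

-3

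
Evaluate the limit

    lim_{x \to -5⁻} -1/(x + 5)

As x → -5⁻, (x + 5) → 0⁻, so (x + 5)^1 → 0⁻ and -1/(x + 5)^1 → ∞.

∞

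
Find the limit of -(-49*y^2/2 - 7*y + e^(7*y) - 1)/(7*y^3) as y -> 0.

-49/6

Direct substitution gives 0/0.
Apply L'Hôpital: lim (-49*y + 7*e^(7*y) - 7)/(-21*y^2), still 0/0.
Apply L'Hôpital: lim (49*e^(7*y) - 49)/(-42*y), still 0/0.
After 3 applications of L'Hôpital's rule the quotient is (343*e^(7*y))/(-42); substituting y = 0 gives -49/6.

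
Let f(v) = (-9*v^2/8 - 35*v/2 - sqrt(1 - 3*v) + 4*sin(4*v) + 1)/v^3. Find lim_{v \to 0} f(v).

Substitution gives 0/0 (the numerator vanishes to order 3).
Expand each term to order v^3: the coefficient of v^3 in −√(1 - 3v) is 27/16 and in 4·sin(4v) is -128/3.
Lower-order terms cancel with the polynomial part, so the numerator is (-1967/48)·v^3 + o(v^3), and the limit is (-1967/48)/(1) = -1967/48.

-1967/48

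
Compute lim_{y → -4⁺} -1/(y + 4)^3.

As y → -4⁺, (y + 4) → 0⁺, so (y + 4)^3 → 0⁺ and -1/(y + 4)^3 → -∞.

-∞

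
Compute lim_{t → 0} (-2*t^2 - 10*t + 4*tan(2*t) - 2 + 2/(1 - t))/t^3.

Substitution gives 0/0; apply L'Hôpital's rule 3 times.
After differentiating numerator and denominator 3 times the quotient is (4*(16*(t - 1)^4*(3*tan(2*t)^2 + 1)/cos(2*t)^2 + 3)/(t - 1)^4)/(6); at t = 0 this is 38/3.

38/3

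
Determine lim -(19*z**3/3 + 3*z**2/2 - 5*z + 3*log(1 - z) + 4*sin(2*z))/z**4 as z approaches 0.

3/4

Substitution gives 0/0 (the numerator vanishes to order 4).
Expand each term to order z^4: the coefficient of z^4 in 4·sin(2z) is 0 and in 3·ln(1 - z) is -3/4.
Lower-order terms cancel with the polynomial part, so the numerator is (-3/4)·z^4 + o(z^4), and the limit is (-3/4)/(-1) = 3/4.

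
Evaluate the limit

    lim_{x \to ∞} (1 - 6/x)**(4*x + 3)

The base → 1 and the exponent → ∞: a 1^∞ form.
Take logarithms: (4x + 3)·ln(1 - 6/x). Since ln(1+u) ~ u for small u, this behaves like (4x)·(-6/x) → -24.
So the limit is e^(-24).

e^(-24)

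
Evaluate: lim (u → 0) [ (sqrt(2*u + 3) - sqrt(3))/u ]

A 0/0 form; rationalise with √(3 + 2u) + √3. This collapses the numerator to 2u, leaving 2/(√(3 + 2u) + √3) → 2/(2√3) = √(3)/3.

√(3)/3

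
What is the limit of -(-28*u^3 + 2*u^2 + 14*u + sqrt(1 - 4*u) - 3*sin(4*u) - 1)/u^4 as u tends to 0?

Substitution gives 0/0; apply L'Hôpital's rule 4 times.
After differentiating numerator and denominator 4 times the quotient is (-768*sin(4*u) - 240/(1 - 4*u)^(7/2))/(-24); at u = 0 this is 10.

10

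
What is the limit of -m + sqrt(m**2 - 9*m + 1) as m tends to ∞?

An ∞ − ∞ form. Rationalising with the conjugate, the difference becomes (-9m + 1) / (√(m^2 - 9*m + 1) + m).
For large m the denominator behaves like 2·m, so the quotient tends to -9/2 = -9/2.

-9/2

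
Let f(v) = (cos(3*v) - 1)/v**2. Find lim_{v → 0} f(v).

-9/2

Direct substitution gives 0/0.
Apply L'Hôpital: lim (-3*sin(3*v))/(2*v), still 0/0.
After 2 applications of L'Hôpital's rule the quotient is (-9*cos(3*v))/(2); substituting v = 0 gives -9/2.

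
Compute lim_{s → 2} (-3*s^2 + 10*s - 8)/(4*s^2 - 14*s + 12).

Since s = 2 makes numerator and denominator zero, (s - 2) divides both.
Cancelling it gives (4 - 3*s)/(4*s - 6); now plug in s = 2 to get -1.

-1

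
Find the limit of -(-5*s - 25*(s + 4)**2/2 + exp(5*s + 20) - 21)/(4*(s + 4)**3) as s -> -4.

-125/24

Direct substitution gives 0/0.
Apply L'Hôpital: lim (-25*s + 5*e^(5*s + 20) - 105)/(-12*(s + 4)^2), still 0/0.
Apply L'Hôpital: lim (25*e^(5*s + 20) - 25)/(-24*s - 96), still 0/0.
After 3 applications of L'Hôpital's rule the quotient is (125*e^(5*s + 20))/(-24); substituting s = -4 gives -125/24.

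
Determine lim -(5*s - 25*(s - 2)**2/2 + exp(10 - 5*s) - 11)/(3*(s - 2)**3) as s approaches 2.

Direct substitution gives 0/0.
Apply L'Hôpital: lim (-25*s - 5*e^(10 - 5*s) + 55)/(-9*(s - 2)^2), still 0/0.
Apply L'Hôpital: lim (25*e^(10 - 5*s) - 25)/(36 - 18*s), still 0/0.
After 3 applications of L'Hôpital's rule the quotient is (-125*e^(10 - 5*s))/(-18); substituting s = 2 gives 125/18.

125/18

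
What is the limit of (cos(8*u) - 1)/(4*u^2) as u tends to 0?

-8

Direct substitution gives 0/0.
Apply L'Hôpital: lim (-8*sin(8*u))/(8*u), still 0/0.
After 2 applications of L'Hôpital's rule the quotient is (-64*cos(8*u))/(8); substituting u = 0 gives -8.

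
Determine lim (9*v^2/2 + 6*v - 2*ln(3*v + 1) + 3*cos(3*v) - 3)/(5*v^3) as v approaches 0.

-18/5

Substitution gives 0/0 (the numerator vanishes to order 3).
Expand each term to order v^3: the coefficient of v^3 in 3·cos(3v) is 0 and in -2·ln(1 + 3v) is -18.
Lower-order terms cancel with the polynomial part, so the numerator is (-18)·v^3 + o(v^3), and the limit is (-18)/(5) = -18/5.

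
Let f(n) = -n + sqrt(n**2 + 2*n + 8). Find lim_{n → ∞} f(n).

1

This has the form ∞ − ∞. Multiply and divide by the conjugate √(n^2 + 2*n + 8) + n.
That gives (2n + 8) / (√(n^2 + 2*n + 8) + n).
Divide numerator and denominator by n: the limit is 2/(2·1) = 1.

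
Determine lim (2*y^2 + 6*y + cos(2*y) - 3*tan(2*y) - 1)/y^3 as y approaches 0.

-8

Substitution gives 0/0; apply L'Hôpital's rule 3 times.
After differentiating numerator and denominator 3 times the quotient is (8*sin(2*y) - 144*tan(2*y)^4 - 192*tan(2*y)^2 - 48)/(6); at y = 0 this is -8.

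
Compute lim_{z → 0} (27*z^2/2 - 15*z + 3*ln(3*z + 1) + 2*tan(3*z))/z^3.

Substitution gives 0/0; apply L'Hôpital's rule 3 times.
After differentiating numerator and denominator 3 times the quotient is (324*tan(3*z)^2/cos(3*z)^2 + 108/cos(3*z)^2 + 162/(3*z + 1)^3)/(6); at z = 0 this is 45.

45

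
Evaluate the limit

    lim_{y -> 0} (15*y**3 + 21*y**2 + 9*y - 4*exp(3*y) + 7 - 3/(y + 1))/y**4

-33/2

Substitution gives 0/0; apply L'Hôpital's rule 4 times.
After differentiating numerator and denominator 4 times the quotient is (-324*e^(3*y) - 72/(y + 1)^5)/(24); at y = 0 this is -33/2.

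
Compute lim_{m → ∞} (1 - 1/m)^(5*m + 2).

Let L be the limit and take ln: ln L = lim (5m + 2)·ln(1 - 1/m) = lim (5m + 2)·(-1/m + O(1/m²)) = -5.
Hence L = e^(-5).

e^(-5)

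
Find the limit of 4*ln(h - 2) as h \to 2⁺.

-∞

As h → 2⁺, h - 2 → 0⁺ and ln(h - 2) → −∞.
Multiplying by 4 gives -∞.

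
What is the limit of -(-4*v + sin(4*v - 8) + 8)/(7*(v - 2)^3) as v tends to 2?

Direct substitution gives 0/0.
Apply L'Hôpital: lim (4*cos(4*v - 8) - 4)/(-21*(v - 2)^2), still 0/0.
Apply L'Hôpital: lim (-16*sin(4*v - 8))/(84 - 42*v), still 0/0.
After 3 applications of L'Hôpital's rule the quotient is (-64*cos(4*v - 8))/(-42); substituting v = 2 gives 32/21.

32/21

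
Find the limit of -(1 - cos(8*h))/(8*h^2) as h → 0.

-4

Substitution gives 0/0.
Use (1 − cos u)/u² → 1/2 with u = 8h: the limit is 8²/(2·(-8)) = -4.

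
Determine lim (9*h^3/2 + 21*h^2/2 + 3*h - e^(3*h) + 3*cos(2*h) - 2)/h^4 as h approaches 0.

Substitution gives 0/0; apply L'Hôpital's rule 4 times.
After differentiating numerator and denominator 4 times the quotient is (-81*e^(3*h) + 48*cos(2*h))/(24); at h = 0 this is -11/8.

-11/8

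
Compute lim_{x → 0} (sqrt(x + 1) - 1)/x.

Substitution gives 0/0. Multiply numerator and denominator by the conjugate √(1 + x) + √1.
The numerator becomes (1 + x) − 1 = x, so the expression simplifies to 1/(√(1 + x) + √1).
Letting x → 0 gives 1/(2√1) = 1/2.

1/2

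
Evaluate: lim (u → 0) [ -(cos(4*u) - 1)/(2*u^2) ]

Direct substitution gives 0/0.
Apply L'Hôpital: lim (-4*sin(4*u))/(-4*u), still 0/0.
After 2 applications of L'Hôpital's rule the quotient is (-16*cos(4*u))/(-4); substituting u = 0 gives 4.

4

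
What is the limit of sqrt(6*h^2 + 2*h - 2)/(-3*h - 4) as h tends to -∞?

For large |h|, √(6*h^2 + 2*h - 2) ≈ √6·|h| and the denominator ≈ -3h.
Since h → −∞, |h| = −h, giving −√6/(-3) = √(6)/3.

√(6)/3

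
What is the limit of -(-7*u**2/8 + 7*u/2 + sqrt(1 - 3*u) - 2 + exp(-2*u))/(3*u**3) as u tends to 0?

Substitution gives 0/0; apply L'Hôpital's rule 3 times.
After differentiating numerator and denominator 3 times the quotient is (-8*e^(-2*u) - 81/(8*(1 - 3*u)^(5/2)))/(-18); at u = 0 this is 145/144.

145/144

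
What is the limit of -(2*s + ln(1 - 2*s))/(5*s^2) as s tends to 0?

2/5

Direct substitution gives 0/0.
Apply L'Hôpital: lim (2 - 2/(1 - 2*s))/(-10*s), still 0/0.
After 2 applications of L'Hôpital's rule the quotient is (-4/(1 - 2*s)^2)/(-10); substituting s = 0 gives 2/5.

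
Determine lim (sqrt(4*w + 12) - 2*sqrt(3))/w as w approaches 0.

√(3)/3

Substitution gives 0/0. Multiply numerator and denominator by the conjugate √(12 + 4w) + √12.
The numerator becomes (12 + 4w) − 12 = 4w, so the expression simplifies to 4/(√(12 + 4w) + √12).
Letting w → 0 gives 4/(2√12) = √(3)/3.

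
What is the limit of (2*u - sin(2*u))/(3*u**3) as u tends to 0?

Direct substitution gives 0/0.
Apply L'Hôpital: lim (2 - 2*cos(2*u))/(9*u^2), still 0/0.
Apply L'Hôpital: lim (4*sin(2*u))/(18*u), still 0/0.
After 3 applications of L'Hôpital's rule the quotient is (8*cos(2*u))/(18); substituting u = 0 gives 4/9.

4/9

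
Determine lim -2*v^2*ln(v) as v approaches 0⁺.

0

This is a 0·(−∞) form. Rewrite as -2·ln(v) / v^(−2) and apply L'Hôpital:
the derivative quotient is -2·(1/v) / (−2·v^(−3)) = (2/2)·v^2 → 0.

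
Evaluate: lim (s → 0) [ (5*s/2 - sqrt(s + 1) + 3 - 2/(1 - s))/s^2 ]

Substitution gives 0/0; apply L'Hôpital's rule 2 times.
After differentiating numerator and denominator 2 times the quotient is (1/(4*(s + 1)^(3/2)) + 4/(s - 1)^3)/(2); at s = 0 this is -15/8.

-15/8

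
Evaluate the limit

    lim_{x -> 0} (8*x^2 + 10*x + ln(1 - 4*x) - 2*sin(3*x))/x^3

-37/3

Substitution gives 0/0 (the numerator vanishes to order 3).
Expand each term to order x^3: the coefficient of x^3 in -2·sin(3x) is 9 and in ln(1 - 4x) is -64/3.
Lower-order terms cancel with the polynomial part, so the numerator is (-37/3)·x^3 + o(x^3), and the limit is (-37/3)/(1) = -37/3.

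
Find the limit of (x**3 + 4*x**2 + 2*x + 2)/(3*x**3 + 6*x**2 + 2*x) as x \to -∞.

1/3

Numerator and denominator both have degree 3.
Dividing every term by x^3, all lower-order terms vanish and the limit is the ratio of leading coefficients, 1/(3) = 1/3.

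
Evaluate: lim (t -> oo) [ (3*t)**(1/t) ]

1

Base → ∞ and exponent → 0: an ∞^0 form.
Take logs: (1/t)·ln(3·t^1) = (ln 3 + 1·ln t)/t → 0.
So the limit is e^0 = 1.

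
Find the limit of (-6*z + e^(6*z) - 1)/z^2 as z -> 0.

18

Direct substitution gives 0/0.
Apply L'Hôpital: lim (6*e^(6*z) - 6)/(2*z), still 0/0.
After 2 applications of L'Hôpital's rule the quotient is (36*e^(6*z))/(2); substituting z = 0 gives 18.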